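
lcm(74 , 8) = 296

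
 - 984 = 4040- 5024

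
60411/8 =7551 + 3/8= 7551.38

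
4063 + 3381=7444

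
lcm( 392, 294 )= 1176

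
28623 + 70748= 99371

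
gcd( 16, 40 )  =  8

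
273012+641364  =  914376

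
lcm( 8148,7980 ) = 774060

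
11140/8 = 2785/2 = 1392.50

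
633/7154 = 633/7154 = 0.09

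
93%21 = 9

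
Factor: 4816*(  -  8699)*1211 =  - 2^4*7^2*43^1*173^1*8699^1 = - 50734099024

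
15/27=5/9=0.56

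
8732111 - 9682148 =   -  950037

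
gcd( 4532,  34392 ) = 4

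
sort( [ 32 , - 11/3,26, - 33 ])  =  [ - 33, - 11/3, 26,32]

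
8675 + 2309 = 10984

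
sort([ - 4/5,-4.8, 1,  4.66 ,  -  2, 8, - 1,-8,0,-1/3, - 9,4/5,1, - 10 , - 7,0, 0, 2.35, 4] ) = [  -  10,  -  9, - 8, - 7, - 4.8,-2, - 1,-4/5,-1/3, 0, 0, 0, 4/5,1,1, 2.35,4, 4.66, 8]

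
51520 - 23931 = 27589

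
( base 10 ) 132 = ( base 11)110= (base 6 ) 340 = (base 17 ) 7d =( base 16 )84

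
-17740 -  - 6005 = - 11735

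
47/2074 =47/2074= 0.02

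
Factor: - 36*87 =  - 2^2*3^3*29^1 = - 3132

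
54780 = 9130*6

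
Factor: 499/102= 2^( - 1)*  3^ ( - 1 )*17^ (-1)*499^1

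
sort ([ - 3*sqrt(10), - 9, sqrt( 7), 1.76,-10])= [  -  10, - 3*sqrt( 10),-9,1.76,sqrt(7 )]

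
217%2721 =217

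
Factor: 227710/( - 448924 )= -16265/32066 = -  2^( - 1) * 5^1 * 3253^1*16033^( - 1) 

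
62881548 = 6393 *9836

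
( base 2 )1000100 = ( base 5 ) 233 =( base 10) 68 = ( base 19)3b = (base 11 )62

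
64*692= 44288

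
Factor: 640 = 2^7*5^1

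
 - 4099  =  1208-5307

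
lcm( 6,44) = 132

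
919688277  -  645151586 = 274536691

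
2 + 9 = 11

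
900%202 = 92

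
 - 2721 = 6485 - 9206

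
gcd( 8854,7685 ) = 1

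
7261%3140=981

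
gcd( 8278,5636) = 2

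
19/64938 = 19/64938 = 0.00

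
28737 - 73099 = -44362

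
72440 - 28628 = 43812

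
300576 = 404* 744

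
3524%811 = 280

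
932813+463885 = 1396698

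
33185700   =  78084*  425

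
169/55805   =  169/55805= 0.00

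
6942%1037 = 720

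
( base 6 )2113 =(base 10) 477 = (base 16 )1DD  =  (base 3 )122200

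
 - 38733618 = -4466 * 8673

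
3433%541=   187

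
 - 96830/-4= 48415/2 = 24207.50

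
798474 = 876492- 78018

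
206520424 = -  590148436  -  - 796668860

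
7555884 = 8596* 879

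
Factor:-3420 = -2^2*3^2*5^1 * 19^1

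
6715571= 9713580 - 2998009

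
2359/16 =2359/16 =147.44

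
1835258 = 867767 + 967491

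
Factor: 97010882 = 2^1*53^1*915197^1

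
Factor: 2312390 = 2^1*5^1*53^1 * 4363^1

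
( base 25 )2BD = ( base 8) 3002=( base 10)1538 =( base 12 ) A82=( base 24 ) 2G2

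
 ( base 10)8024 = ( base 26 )bmg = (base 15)259E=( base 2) 1111101011000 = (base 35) 6J9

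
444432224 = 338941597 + 105490627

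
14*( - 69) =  - 966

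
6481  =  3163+3318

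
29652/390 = 76  +  2/65 = 76.03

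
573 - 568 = 5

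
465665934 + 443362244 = 909028178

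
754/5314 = 377/2657  =  0.14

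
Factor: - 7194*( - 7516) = 54070104=2^3*3^1*11^1 * 109^1 * 1879^1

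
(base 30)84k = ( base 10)7340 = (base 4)1302230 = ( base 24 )chk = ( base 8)16254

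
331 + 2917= 3248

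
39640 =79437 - 39797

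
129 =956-827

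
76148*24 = 1827552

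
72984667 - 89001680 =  -16017013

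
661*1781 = 1177241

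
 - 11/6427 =-11/6427 = -  0.00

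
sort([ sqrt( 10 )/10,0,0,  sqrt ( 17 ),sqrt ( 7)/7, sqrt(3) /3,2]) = [0, 0, sqrt(10)/10,sqrt(7)/7,sqrt(3 ) /3,2, sqrt( 17)]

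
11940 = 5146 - -6794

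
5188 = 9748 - 4560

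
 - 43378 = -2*21689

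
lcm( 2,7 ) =14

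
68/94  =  34/47 =0.72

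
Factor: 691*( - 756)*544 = - 284183424 = - 2^7 * 3^3*7^1*17^1 *691^1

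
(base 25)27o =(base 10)1449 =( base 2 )10110101001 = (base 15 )669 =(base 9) 1880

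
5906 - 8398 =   -  2492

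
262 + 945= 1207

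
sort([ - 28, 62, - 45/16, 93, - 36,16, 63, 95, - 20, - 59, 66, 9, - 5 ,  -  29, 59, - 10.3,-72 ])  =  [ - 72,-59, -36,  -  29, - 28,-20, - 10.3, - 5, - 45/16, 9, 16,59,62,  63,66, 93, 95 ] 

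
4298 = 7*614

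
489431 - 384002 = 105429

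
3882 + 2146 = 6028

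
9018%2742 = 792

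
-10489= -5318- 5171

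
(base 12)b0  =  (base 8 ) 204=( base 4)2010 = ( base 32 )44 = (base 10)132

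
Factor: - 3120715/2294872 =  - 2^ ( - 3 )*5^1*13^1*41^1*1171^1 * 286859^( -1 )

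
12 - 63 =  - 51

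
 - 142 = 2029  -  2171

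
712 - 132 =580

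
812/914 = 406/457 = 0.89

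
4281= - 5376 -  -9657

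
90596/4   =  22649=22649.00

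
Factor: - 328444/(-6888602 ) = 2^1*7^( - 1)*19^(-2 )*29^(-1)*47^ ( - 1 )*157^1*523^1 = 164222/3444301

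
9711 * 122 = 1184742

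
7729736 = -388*( - 19922)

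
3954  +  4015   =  7969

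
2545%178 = 53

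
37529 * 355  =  13322795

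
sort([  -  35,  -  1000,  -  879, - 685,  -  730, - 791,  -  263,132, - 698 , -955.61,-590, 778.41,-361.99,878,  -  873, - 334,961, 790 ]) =[ - 1000,  -  955.61,-879, - 873, - 791,-730,  -  698,-685,-590, - 361.99, - 334, - 263,-35,132, 778.41,790,878,961 ] 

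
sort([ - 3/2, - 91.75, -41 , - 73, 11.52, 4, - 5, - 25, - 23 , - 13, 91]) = [ - 91.75, - 73, - 41, - 25,-23, - 13, - 5, - 3/2, 4,11.52,91]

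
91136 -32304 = 58832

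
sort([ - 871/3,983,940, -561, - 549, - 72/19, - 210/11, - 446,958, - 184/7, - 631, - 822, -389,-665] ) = [  -  822,  -  665, - 631, - 561, -549,-446,  -  389 , - 871/3,-184/7,- 210/11,-72/19, 940,958  ,  983] 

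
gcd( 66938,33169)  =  1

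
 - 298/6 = -50 + 1/3 = -  49.67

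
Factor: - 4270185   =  -3^3*5^1 * 47^1*673^1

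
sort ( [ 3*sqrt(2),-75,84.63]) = [ - 75, 3*sqrt(2),  84.63 ] 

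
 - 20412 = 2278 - 22690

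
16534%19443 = 16534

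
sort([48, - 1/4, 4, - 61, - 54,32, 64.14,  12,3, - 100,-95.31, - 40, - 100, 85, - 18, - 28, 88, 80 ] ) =[-100, - 100, - 95.31, - 61, - 54,-40, - 28, - 18, - 1/4, 3,  4, 12 , 32,  48,64.14,80, 85, 88]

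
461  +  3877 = 4338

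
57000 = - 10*(  -  5700)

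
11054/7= 1579 + 1/7 = 1579.14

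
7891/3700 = 7891/3700=2.13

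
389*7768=3021752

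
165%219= 165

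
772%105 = 37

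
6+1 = 7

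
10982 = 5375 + 5607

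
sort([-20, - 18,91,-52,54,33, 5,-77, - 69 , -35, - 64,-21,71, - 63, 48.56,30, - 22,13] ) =[ - 77, - 69, - 64, - 63 , - 52 , - 35, - 22,  -  21,-20, - 18,5 , 13 , 30, 33 , 48.56,54 , 71, 91]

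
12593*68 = 856324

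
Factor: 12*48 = 576 = 2^6*3^2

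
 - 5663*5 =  - 28315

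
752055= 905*831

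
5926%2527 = 872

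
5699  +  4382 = 10081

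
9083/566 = 16+27/566 = 16.05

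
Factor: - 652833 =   -  3^3 *24179^1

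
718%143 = 3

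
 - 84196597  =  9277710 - 93474307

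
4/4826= 2/2413 = 0.00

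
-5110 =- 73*70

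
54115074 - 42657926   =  11457148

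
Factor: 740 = 2^2*5^1* 37^1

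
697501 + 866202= 1563703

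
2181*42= 91602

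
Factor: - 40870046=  - 2^1*7^1 * 89^1*32801^1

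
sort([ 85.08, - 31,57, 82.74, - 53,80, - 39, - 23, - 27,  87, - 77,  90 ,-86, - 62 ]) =[ - 86, -77, - 62,-53, - 39, - 31, - 27,  -  23, 57,  80, 82.74, 85.08,87, 90]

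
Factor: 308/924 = 1/3=3^( - 1) 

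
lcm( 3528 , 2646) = 10584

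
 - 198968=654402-853370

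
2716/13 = 2716/13 = 208.92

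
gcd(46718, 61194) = 658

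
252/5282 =126/2641 = 0.05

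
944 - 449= 495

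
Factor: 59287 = 101^1*587^1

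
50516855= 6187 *8165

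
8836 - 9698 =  - 862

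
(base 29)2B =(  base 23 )30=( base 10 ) 69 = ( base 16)45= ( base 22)33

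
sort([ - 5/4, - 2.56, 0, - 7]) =[ - 7,-2.56, - 5/4, 0] 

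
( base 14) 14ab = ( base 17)CC7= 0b111001011111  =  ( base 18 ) b67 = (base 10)3679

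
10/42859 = 10/42859 = 0.00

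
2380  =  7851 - 5471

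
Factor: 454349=7^1*47^1*1381^1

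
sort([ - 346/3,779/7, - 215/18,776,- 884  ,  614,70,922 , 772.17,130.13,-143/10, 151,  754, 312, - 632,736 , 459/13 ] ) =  [- 884, - 632,-346/3,-143/10, - 215/18 , 459/13,70,779/7,130.13, 151, 312 , 614, 736,754,772.17,776, 922 ] 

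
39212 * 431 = 16900372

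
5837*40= 233480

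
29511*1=29511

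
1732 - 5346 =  -3614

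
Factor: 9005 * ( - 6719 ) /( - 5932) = 2^( -2)*5^1* 1483^( - 1)* 1801^1 *6719^1 = 60504595/5932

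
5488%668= 144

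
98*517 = 50666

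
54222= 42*1291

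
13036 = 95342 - 82306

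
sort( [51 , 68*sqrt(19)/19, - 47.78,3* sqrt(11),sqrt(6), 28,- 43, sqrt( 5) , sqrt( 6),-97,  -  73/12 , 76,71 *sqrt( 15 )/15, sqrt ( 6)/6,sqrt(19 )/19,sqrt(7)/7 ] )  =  [ - 97, - 47.78, - 43, - 73/12 , sqrt( 19 )/19, sqrt(7)/7,sqrt(6)/6, sqrt (5 ), sqrt( 6 ), sqrt(6 ), 3*sqrt(11), 68 * sqrt( 19) /19, 71*sqrt(15)/15,  28,51,  76 ]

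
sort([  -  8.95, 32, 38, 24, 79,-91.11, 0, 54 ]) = [ - 91.11, - 8.95 , 0, 24, 32,38, 54, 79]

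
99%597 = 99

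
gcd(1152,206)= 2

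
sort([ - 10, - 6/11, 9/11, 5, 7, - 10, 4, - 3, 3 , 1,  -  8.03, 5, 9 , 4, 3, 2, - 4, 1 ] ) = [  -  10, - 10 , - 8.03, - 4, - 3, - 6/11, 9/11, 1, 1, 2, 3,3,4, 4, 5, 5,7, 9]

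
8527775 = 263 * 32425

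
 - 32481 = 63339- 95820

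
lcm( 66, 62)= 2046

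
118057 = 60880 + 57177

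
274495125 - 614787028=  -  340291903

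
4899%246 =225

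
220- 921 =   -  701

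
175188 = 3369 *52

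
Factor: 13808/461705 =2^4*5^(-1)*107^( - 1)  =  16/535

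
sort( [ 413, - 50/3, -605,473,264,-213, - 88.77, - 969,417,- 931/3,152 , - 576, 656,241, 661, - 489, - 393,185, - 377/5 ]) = [ - 969 , - 605, - 576,-489, - 393,-931/3, - 213, - 88.77, - 377/5, - 50/3,152,185,241,264, 413, 417,473,656,661 ] 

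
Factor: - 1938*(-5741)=2^1*3^1  *  17^1*19^1*5741^1 = 11126058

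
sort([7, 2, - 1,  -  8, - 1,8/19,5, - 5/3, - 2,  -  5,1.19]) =[ - 8,  -  5, - 2,-5/3, - 1,-1,8/19,1.19, 2, 5,7]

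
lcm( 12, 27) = 108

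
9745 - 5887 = 3858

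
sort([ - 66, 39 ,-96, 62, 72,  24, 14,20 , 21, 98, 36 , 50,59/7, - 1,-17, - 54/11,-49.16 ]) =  [ - 96, - 66, - 49.16, - 17, - 54/11, - 1, 59/7 , 14,20,21,24,  36,39, 50, 62, 72, 98 ]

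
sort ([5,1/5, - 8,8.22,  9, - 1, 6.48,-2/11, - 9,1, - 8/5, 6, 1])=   [ - 9, - 8,-8/5 , -1, - 2/11,  1/5,  1,1 , 5, 6 , 6.48 , 8.22, 9 ] 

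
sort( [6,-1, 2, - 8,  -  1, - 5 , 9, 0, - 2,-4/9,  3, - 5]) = [ - 8, - 5,  -  5,-2, - 1, - 1 , - 4/9, 0,2,3,  6,9 ]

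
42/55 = 42/55  =  0.76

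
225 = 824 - 599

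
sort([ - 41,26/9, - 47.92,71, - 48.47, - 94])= [-94, - 48.47,  -  47.92 , - 41, 26/9,71] 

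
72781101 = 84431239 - 11650138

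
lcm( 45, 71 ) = 3195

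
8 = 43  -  35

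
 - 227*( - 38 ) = 8626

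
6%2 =0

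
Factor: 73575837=3^3 * 479^1*5689^1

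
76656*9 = 689904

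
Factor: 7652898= 2^1 *3^2*11^1 * 38651^1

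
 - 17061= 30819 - 47880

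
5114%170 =14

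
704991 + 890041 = 1595032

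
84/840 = 1/10 = 0.10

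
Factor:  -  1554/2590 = -3/5= - 3^1 * 5^( - 1) 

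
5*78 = 390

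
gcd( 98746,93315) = 1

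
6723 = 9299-2576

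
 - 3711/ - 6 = 618+1/2 = 618.50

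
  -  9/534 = -3/178 = - 0.02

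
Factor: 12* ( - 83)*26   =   - 2^3 * 3^1*13^1*83^1 = - 25896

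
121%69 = 52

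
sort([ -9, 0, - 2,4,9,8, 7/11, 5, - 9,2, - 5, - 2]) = [ - 9, - 9, - 5,  -  2, - 2,0 , 7/11, 2, 4, 5, 8,9] 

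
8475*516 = 4373100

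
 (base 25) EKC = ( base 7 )36001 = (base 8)22056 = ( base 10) 9262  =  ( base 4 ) 2100232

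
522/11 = 522/11 = 47.45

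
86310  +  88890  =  175200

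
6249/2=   3124 + 1/2  =  3124.50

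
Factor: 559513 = 559513^1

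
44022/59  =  44022/59 = 746.14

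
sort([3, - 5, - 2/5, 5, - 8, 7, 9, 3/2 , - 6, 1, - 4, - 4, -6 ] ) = [  -  8, - 6, - 6, - 5, - 4, - 4, - 2/5,  1, 3/2,3, 5, 7, 9]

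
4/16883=4/16883 = 0.00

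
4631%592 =487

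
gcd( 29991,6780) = 3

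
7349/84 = 7349/84 = 87.49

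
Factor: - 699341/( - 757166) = 2^ (-1) * 677^1* 1033^1 * 378583^( - 1 )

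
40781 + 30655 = 71436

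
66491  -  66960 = -469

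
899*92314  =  82990286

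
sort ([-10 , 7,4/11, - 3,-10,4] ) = [ - 10 , - 10, - 3, 4/11,4,7 ]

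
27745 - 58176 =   -  30431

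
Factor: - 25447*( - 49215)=1252374105 = 3^1*5^1*17^1*193^1*25447^1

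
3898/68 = 1949/34 = 57.32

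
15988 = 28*571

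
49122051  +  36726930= 85848981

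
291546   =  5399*54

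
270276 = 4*67569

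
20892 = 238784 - 217892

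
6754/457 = 6754/457 = 14.78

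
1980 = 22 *90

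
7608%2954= 1700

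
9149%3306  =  2537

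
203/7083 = 203/7083= 0.03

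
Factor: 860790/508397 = 2^1*3^1*5^1 * 7^1*163^ (-1 ) * 3119^ ( - 1)*4099^1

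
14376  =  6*2396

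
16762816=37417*448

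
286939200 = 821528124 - 534588924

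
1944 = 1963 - 19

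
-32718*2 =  -65436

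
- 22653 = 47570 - 70223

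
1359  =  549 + 810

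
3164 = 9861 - 6697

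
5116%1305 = 1201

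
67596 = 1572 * 43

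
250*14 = 3500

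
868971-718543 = 150428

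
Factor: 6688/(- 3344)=-2 =-2^1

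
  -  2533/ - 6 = 2533/6 = 422.17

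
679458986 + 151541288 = 831000274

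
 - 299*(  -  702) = 209898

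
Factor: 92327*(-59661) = -3^2*7^1*17^1*947^1*5431^1 = - 5508321147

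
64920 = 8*8115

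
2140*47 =100580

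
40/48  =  5/6 = 0.83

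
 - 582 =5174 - 5756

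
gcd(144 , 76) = 4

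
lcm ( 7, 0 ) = 0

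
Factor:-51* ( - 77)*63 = 247401 = 3^3  *  7^2*11^1* 17^1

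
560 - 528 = 32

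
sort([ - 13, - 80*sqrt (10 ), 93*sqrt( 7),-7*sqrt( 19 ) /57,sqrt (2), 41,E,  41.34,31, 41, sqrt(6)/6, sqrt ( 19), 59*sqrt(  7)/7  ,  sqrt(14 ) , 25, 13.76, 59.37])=[-80*sqrt(10 ), - 13,-7*sqrt(19)/57,sqrt(6)/6, sqrt( 2 ), E,sqrt(14),sqrt(19 ), 13.76, 59*sqrt(7 ) /7, 25, 31, 41, 41, 41.34,59.37 , 93*sqrt(7)]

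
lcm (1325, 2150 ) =113950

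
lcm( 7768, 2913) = 23304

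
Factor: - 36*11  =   - 396= - 2^2 *3^2*11^1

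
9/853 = 9/853 = 0.01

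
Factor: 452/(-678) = -2^1*3^ ( - 1) = - 2/3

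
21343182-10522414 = 10820768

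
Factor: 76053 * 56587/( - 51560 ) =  - 4303611111/51560 = - 2^ (-3)*3^1*5^( - 1 )*71^1*101^1  *  251^1*797^1*1289^ (-1)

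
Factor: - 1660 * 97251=- 161436660 = - 2^2 * 3^1*5^1*7^1*11^1*83^1*421^1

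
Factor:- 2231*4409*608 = - 5980579232 = - 2^5 * 19^1*23^1*97^1*4409^1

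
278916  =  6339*44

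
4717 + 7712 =12429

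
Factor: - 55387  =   - 97^1*571^1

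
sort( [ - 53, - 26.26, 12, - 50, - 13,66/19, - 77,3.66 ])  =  [  -  77, - 53, - 50, - 26.26 ,- 13,66/19, 3.66,12]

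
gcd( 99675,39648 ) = 3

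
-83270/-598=139+ 74/299 = 139.25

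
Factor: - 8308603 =-67^1 * 269^1*461^1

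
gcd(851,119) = 1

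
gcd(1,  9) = 1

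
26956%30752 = 26956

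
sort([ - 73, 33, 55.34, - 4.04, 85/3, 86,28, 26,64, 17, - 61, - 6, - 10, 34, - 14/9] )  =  [ - 73,-61, - 10, - 6,-4.04, - 14/9, 17 , 26,28,85/3, 33, 34,55.34  ,  64, 86]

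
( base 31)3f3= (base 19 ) 957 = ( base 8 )6427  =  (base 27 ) 4g3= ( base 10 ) 3351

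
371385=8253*45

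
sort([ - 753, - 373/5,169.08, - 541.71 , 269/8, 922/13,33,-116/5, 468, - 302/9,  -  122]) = [ - 753,  -  541.71, - 122 , - 373/5 , - 302/9,  -  116/5, 33, 269/8,922/13,169.08, 468] 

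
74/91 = 74/91 =0.81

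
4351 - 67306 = -62955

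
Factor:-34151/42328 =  - 2^( - 3) * 11^( - 1)*71^1 = -  71/88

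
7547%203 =36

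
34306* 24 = 823344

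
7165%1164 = 181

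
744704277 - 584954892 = 159749385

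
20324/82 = 247 + 35/41 = 247.85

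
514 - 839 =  - 325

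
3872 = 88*44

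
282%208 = 74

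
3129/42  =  149/2 = 74.50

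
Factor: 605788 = 2^2*269^1*563^1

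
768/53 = 768/53 =14.49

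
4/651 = 4/651 = 0.01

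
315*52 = 16380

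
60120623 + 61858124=121978747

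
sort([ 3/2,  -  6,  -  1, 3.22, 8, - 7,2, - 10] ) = [- 10,-7,-6, - 1, 3/2 , 2, 3.22, 8] 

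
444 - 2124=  - 1680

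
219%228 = 219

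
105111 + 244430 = 349541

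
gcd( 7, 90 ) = 1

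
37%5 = 2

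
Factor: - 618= - 2^1*3^1*103^1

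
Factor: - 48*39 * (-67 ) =2^4*3^2 *13^1*67^1= 125424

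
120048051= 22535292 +97512759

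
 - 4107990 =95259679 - 99367669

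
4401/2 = 4401/2 =2200.50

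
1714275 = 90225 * 19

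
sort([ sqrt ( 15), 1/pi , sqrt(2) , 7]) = [ 1/pi,sqrt (2) , sqrt(15 ), 7 ]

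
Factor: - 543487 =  - 7^1*77641^1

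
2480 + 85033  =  87513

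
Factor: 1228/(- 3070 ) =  - 2/5 = - 2^1*5^ ( - 1)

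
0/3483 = 0= 0.00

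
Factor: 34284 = 2^2*3^1*2857^1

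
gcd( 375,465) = 15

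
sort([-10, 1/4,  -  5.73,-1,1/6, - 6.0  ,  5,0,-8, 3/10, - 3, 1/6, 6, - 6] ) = [  -  10, - 8, - 6.0, - 6, - 5.73,-3, - 1,0, 1/6,1/6, 1/4,3/10, 5,6] 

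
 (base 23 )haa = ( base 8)22021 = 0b10010000010001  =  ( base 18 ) 1a8h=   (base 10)9233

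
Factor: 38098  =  2^1 *43^1*443^1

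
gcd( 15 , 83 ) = 1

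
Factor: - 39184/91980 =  - 9796/22995 = -  2^2*3^( - 2 )* 5^(  -  1 ) * 7^( -1) * 31^1 *73^( - 1)*79^1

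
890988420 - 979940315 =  - 88951895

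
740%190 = 170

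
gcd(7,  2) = 1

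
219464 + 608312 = 827776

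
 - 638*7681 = -4900478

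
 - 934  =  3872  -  4806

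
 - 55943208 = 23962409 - 79905617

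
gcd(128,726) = 2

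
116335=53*2195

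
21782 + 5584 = 27366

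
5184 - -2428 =7612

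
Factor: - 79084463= - 229^1*367^1*941^1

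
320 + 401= 721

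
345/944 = 345/944 = 0.37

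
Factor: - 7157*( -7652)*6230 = 341188217720=2^3*5^1*7^1*17^1*89^1 * 421^1*1913^1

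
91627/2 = 91627/2 = 45813.50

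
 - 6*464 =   -  2784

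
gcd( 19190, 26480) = 10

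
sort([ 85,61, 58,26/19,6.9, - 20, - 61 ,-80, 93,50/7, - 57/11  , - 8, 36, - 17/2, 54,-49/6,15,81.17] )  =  [ - 80, - 61, - 20 , - 17/2, - 49/6, - 8 , - 57/11, 26/19, 6.9 , 50/7, 15,36, 54,58,61, 81.17, 85, 93] 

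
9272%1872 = 1784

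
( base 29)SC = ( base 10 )824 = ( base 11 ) 68a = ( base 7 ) 2255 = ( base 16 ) 338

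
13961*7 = 97727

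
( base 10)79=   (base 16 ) 4f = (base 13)61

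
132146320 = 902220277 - 770073957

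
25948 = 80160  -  54212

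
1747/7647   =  1747/7647 = 0.23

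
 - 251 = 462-713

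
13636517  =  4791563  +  8844954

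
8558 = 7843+715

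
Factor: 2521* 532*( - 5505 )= -7383151860 = - 2^2*3^1*5^1*7^1*19^1*367^1*2521^1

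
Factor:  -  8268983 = - 23^1*263^1*1367^1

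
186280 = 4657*40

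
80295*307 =24650565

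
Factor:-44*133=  -5852= - 2^2*7^1*11^1*19^1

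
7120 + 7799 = 14919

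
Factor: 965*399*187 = 72001545 = 3^1*5^1*7^1 * 11^1*17^1*19^1 * 193^1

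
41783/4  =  41783/4 = 10445.75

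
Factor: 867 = 3^1*17^2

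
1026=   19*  54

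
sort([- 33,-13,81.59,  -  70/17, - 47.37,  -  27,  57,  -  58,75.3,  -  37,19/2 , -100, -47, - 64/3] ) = [-100, - 58, - 47.37,  -  47, - 37, - 33,-27, -64/3,-13,- 70/17,19/2, 57,75.3, 81.59 ]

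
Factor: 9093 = 3^1*7^1*433^1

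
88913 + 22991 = 111904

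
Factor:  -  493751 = -563^1*877^1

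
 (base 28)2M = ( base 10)78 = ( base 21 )3f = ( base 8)116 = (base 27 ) 2o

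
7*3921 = 27447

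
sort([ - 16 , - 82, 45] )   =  [ - 82, - 16, 45 ] 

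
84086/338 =248+131/169 = 248.78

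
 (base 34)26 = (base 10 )74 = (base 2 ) 1001010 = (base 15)4e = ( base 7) 134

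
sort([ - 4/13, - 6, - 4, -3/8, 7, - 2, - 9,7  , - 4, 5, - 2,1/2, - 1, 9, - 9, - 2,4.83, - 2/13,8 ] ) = [ - 9, - 9, - 6,-4, - 4, - 2,-2, - 2,  -  1, - 3/8,-4/13  , - 2/13,1/2,4.83,5,7, 7, 8,9 ]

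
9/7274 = 9/7274 = 0.00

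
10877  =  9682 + 1195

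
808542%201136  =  3998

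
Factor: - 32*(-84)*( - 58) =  - 155904 = - 2^8*3^1 * 7^1 *29^1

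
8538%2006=514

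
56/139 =56/139 = 0.40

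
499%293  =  206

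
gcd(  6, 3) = 3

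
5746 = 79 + 5667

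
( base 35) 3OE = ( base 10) 4529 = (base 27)65k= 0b1000110110001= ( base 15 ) 151e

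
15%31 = 15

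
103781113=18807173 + 84973940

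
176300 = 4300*41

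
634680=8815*72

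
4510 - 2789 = 1721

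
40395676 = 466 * 86686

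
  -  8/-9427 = 8/9427 = 0.00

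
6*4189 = 25134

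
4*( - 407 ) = -1628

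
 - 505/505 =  - 1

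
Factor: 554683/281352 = 2^( - 3 ) * 3^( -1 )*19^(  -  1 )*29^1*31^1=   899/456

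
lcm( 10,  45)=90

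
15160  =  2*7580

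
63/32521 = 63/32521= 0.00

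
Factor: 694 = 2^1* 347^1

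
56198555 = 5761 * 9755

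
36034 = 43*838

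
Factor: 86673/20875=519/125 = 3^1*5^(  -  3)* 173^1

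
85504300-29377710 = 56126590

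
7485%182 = 23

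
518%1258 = 518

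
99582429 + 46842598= 146425027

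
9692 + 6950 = 16642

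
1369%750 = 619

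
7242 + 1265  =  8507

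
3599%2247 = 1352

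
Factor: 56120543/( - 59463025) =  - 5^( - 2 ) * 17^( - 1)*137^1 * 181^(  -  1) * 773^ ( - 1)*409639^1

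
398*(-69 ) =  - 27462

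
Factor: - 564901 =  - 181^1*3121^1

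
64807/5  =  12961 + 2/5 =12961.40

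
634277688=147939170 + 486338518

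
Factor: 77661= 3^2*8629^1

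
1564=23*68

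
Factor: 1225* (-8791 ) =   -  10768975 = -  5^2*7^2 * 59^1*149^1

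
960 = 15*64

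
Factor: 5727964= 2^2 * 11^1 * 29^1*67^2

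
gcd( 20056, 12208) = 872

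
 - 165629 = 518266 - 683895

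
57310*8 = 458480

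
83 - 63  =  20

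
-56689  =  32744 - 89433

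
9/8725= 9/8725 = 0.00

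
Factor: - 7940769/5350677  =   -101^( - 1)*17659^( - 1) *2646923^1= - 2646923/1783559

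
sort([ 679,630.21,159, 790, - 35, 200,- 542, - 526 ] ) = [ - 542, - 526,-35,159, 200, 630.21,  679, 790]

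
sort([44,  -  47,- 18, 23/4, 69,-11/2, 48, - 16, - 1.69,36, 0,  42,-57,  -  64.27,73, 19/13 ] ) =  [  -  64.27, - 57, - 47,- 18,- 16,- 11/2, - 1.69, 0,19/13, 23/4,36, 42, 44, 48 , 69,73]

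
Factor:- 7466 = -2^1* 3733^1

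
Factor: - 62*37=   -  2^1* 31^1*37^1= -2294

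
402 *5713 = 2296626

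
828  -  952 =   -  124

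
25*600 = 15000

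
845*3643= 3078335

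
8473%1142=479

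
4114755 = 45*91439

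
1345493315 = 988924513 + 356568802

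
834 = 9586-8752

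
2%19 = 2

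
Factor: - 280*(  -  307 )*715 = 2^3* 5^2* 7^1*11^1*13^1*307^1  =  61461400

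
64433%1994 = 625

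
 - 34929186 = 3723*( - 9382)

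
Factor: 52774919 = 17^1*3104407^1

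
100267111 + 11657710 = 111924821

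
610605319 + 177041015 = 787646334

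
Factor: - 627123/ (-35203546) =2^(-1 ) * 3^1*103^( - 1)*24413^( - 1)*29863^1= 89589/5029078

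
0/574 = 0= 0.00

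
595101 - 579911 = 15190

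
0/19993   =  0 = 0.00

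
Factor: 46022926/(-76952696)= - 23011463/38476348 = - 2^(-2)*1063^( - 1 ) * 9049^( -1)*23011463^1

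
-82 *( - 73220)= 6004040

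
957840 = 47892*20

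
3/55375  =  3/55375  =  0.00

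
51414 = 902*57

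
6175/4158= 1 + 2017/4158 = 1.49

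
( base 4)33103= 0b1111010011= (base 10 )979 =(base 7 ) 2566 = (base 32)uj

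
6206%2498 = 1210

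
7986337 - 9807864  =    -  1821527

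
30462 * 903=27507186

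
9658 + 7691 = 17349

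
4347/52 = 83 +31/52 = 83.60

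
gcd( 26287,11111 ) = 271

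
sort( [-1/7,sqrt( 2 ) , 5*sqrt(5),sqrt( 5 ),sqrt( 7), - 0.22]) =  [ -0.22, - 1/7, sqrt( 2) , sqrt(5) , sqrt(7),5*sqrt( 5)]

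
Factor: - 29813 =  - 7^1 * 4259^1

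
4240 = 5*848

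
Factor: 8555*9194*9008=708521267360 = 2^5*5^1*29^1*59^1*563^1*4597^1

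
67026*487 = 32641662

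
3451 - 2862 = 589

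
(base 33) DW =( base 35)d6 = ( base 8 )715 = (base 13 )296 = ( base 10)461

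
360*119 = 42840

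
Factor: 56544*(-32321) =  - 2^5*3^1*19^1*31^1*32321^1=- 1827558624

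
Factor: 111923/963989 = 7^1*13^( - 1)*29^(-1 )*59^1* 271^1*2557^(-1)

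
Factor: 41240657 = 17^1 * 2425921^1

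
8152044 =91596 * 89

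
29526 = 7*4218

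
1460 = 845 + 615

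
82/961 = 82/961  =  0.09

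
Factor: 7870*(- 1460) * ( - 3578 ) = 41111935600 = 2^4* 5^2*73^1 * 787^1*1789^1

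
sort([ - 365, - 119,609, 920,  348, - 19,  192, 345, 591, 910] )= [ - 365, - 119, - 19, 192, 345,348, 591, 609, 910, 920] 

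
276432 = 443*624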